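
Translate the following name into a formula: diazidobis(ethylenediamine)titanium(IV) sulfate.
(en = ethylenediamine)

Ligands: 2 ethylenediamine (en, neutral), 2 azido (N3, -1). Ligand charge sum = -2.
With Ti in oxidation state +4, the complex ion is [Ti...]^2+.
Charge balance with sulfate (-2) requires 1 complex ion per 1 sulfate.

[Ti(en)2(N3)2]SO4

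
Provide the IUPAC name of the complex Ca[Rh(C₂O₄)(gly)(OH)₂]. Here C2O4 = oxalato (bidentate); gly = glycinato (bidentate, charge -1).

The 1 calcium counter-ion carries a total charge of +2, so each complex ion is 2−.
Ligand charges: 1×oxalato (-2 each), 2×hydroxo (-1 each), 1×glycinato (-1 each); total -5. So Rh + (-5) = 2−, giving Rh = +3.
The complex ion is anionic, so rhodium takes the -ate form rhodate(III).

calcium (glycinato)dihydroxooxalatorhodate(III)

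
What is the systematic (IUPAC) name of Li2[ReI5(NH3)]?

The 2 lithium counter-ions carry a total charge of +2, so each complex ion is 2−.
Ligand charges: 5×iodo (-1 each), 1×ammine (neutral); total -5. So Re + (-5) = 2−, giving Re = +3.
Ligands are named alphabetically: ammine before iodo.
The complex ion is anionic, so rhenium takes the -ate form rhenate(III).

lithium amminepentaiodorhenate(III)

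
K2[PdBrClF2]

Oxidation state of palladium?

2 potassium outside the brackets (+1 each) → the complex ion is 2−.
Ligand charges: 1×Cl = -1; 2×F = -2; 1×Br = -1; sum -4.
Pd + (-4) = 2− ⇒ Pd is +2.

+2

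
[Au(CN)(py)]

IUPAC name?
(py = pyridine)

There is no counter-ion, so the complex is neutral overall.
Ligand charges: 1×cyano (-1 each), 1×pyridine (neutral); total -1. So Au + (-1) = 0, giving Au = +1.
Ligands are named alphabetically: cyano before pyridine.

cyano(pyridine)gold(I)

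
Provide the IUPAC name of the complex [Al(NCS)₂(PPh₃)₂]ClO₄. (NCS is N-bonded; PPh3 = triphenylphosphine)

diisothiocyanatobis(triphenylphosphine)aluminium(III) perchlorate

The 1 perchlorate counter-ion carries a total charge of -1, so each complex ion is 1+.
Ligand charges: 2×isothiocyanato (-1 each), 2×triphenylphosphine (neutral); total -2. So Al + (-2) = 1+, giving Al = +3.
Ligands are named alphabetically: isothiocyanato before triphenylphosphine.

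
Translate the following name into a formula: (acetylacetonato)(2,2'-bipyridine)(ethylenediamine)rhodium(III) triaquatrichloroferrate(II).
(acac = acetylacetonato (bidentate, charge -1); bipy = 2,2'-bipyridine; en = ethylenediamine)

Cation [Rh…]: ligand charges -1, Rh(III) ⇒ ion charge 2+.
Anion [Fe…]: ligand charges -3, Fe(II) ⇒ ion charge 1−.
One 2+ cation requires 2 of the 1− anion.

[Rh(acac)(bipy)(en)][FeCl3(H2O)3]2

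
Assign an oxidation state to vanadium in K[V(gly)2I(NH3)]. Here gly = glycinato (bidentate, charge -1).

1 potassium outside the brackets (+1 each) → the complex ion is 1−.
Ligand charges: 1×NH3 neutral; 1×I = -1; 2×gly = -2; sum -3.
V + (-3) = 1− ⇒ V is +2.

+2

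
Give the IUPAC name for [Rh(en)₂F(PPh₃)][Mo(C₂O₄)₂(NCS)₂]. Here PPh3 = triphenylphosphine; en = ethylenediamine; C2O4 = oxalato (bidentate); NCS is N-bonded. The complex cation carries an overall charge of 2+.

bis(ethylenediamine)fluoro(triphenylphosphine)rhodium(III) diisothiocyanatodioxalatomolybdate(IV)

Both ions are complex: the cation is named first with the plain metal name, the anion second with the -ate form; each ion's ligands are alphabetised independently.
The complex cation is given as 2+; its ligand charges sum to -1, so Rh = +3.
A 1:1 salt means the anion carries the equal and opposite charge, 2−.
Anion: ligand charges sum to -6; for the ion to be 2−, Mo = +4.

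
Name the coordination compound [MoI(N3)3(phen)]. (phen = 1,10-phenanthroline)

There is no counter-ion, so the complex is neutral overall.
Ligand charges: 1×iodo (-1 each), 1×1,10-phenanthroline (neutral), 3×azido (-1 each); total -4. So Mo + (-4) = 0, giving Mo = +4.
Ligands are named alphabetically: azido before iodo before phenanthroline.

triazidoiodo(1,10-phenanthroline)molybdenum(IV)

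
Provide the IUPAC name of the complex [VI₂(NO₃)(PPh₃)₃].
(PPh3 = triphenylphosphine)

There is no counter-ion, so the complex is neutral overall.
Ligand charges: 2×iodo (-1 each), 3×triphenylphosphine (neutral), 1×nitrato (-1 each); total -3. So V + (-3) = 0, giving V = +3.
Ligands are named alphabetically: iodo before nitrato before triphenylphosphine.

diiodonitratotris(triphenylphosphine)vanadium(III)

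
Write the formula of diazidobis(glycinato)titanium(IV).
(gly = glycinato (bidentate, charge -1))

Ligands: 2 azido (N3, -1), 2 glycinato (gly, -1). Ligand charge sum = -4.
With Ti in oxidation state +4, the complex ion is [Ti...].

[Ti(gly)2(N3)2]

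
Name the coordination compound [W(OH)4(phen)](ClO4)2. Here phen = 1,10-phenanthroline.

The 2 perchlorate counter-ions carry a total charge of -2, so each complex ion is 2+.
Ligand charges: 1×1,10-phenanthroline (neutral), 4×hydroxo (-1 each); total -4. So W + (-4) = 2+, giving W = +6.
Ligands are named alphabetically: hydroxo before phenanthroline.

tetrahydroxo(1,10-phenanthroline)tungsten(VI) perchlorate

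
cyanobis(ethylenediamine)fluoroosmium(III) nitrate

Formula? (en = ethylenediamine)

[Os(CN)(en)2F]NO3

Ligands: 1 fluoro (F, -1), 1 cyano (CN, -1), 2 ethylenediamine (en, neutral). Ligand charge sum = -2.
With Os in oxidation state +3, the complex ion is [Os...]^1+.
Charge balance with nitrate (-1) requires 1 complex ion per 1 nitrate.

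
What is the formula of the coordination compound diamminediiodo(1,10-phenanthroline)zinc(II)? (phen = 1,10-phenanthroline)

Ligands: 1 1,10-phenanthroline (phen, neutral), 2 iodo (I, -1), 2 ammine (NH3, neutral). Ligand charge sum = -2.
With Zn in oxidation state +2, the complex ion is [Zn...].

[ZnI2(NH3)2(phen)]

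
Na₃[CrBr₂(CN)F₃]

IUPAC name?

The 3 sodium counter-ions carry a total charge of +3, so each complex ion is 3−.
Ligand charges: 2×bromo (-1 each), 3×fluoro (-1 each), 1×cyano (-1 each); total -6. So Cr + (-6) = 3−, giving Cr = +3.
Ligands are named alphabetically: bromo before cyano before fluoro.
The complex ion is anionic, so chromium takes the -ate form chromate(III).

sodium dibromocyanotrifluorochromate(III)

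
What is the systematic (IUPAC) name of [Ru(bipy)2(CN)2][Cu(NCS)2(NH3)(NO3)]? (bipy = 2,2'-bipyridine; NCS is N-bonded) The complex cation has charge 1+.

Both ions are complex: the cation is named first with the plain metal name, the anion second with the -ate form; each ion's ligands are alphabetised independently.
The complex cation is given as 1+; its ligand charges sum to -2, so Ru = +3.
A 1:1 salt means the anion carries the equal and opposite charge, 1−.
Anion: ligand charges sum to -3; for the ion to be 1−, Cu = +2.

bis(2,2'-bipyridine)dicyanoruthenium(III) amminediisothiocyanatonitratocuprate(II)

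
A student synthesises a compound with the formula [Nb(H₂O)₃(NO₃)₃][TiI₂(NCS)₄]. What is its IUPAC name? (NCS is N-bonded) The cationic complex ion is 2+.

triaquatrinitratoniobium(V) diiodotetraisothiocyanatotitanate(IV)

The complex cation is given as 2+; its ligand charges sum to -3, so Nb = +5.
A 1:1 salt means the anion carries the equal and opposite charge, 2−.
Anion: ligand charges sum to -6; for the ion to be 2−, Ti = +4.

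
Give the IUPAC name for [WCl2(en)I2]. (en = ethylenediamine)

There is no counter-ion, so the complex is neutral overall.
Ligand charges: 1×ethylenediamine (neutral), 2×iodo (-1 each), 2×chloro (-1 each); total -4. So W + (-4) = 0, giving W = +4.
Ligands are named alphabetically: chloro before ethylenediamine before iodo.

dichloro(ethylenediamine)diiodotungsten(IV)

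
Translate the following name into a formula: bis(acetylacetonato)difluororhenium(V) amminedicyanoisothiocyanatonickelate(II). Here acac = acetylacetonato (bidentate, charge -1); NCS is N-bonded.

Cation [Re…]: ligand charges -4, Re(V) ⇒ ion charge 1+.
Anion [Ni…]: ligand charges -3, Ni(II) ⇒ ion charge 1−.

[Re(acac)2F2][Ni(CN)2(NCS)(NH3)]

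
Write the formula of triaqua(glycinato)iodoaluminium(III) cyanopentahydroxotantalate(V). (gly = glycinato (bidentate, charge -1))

Cation [Al…]: ligand charges -2, Al(III) ⇒ ion charge 1+.
Anion [Ta…]: ligand charges -6, Ta(V) ⇒ ion charge 1−.
One 1+ cation balances one 1− anion.

[Al(gly)(H2O)3I][Ta(CN)(OH)5]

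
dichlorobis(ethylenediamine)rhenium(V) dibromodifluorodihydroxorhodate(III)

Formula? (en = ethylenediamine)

Cation [Re…]: ligand charges -2, Re(V) ⇒ ion charge 3+.
Anion [Rh…]: ligand charges -6, Rh(III) ⇒ ion charge 3−.
One 3+ cation balances one 3− anion.

[ReCl2(en)2][RhBr2F2(OH)2]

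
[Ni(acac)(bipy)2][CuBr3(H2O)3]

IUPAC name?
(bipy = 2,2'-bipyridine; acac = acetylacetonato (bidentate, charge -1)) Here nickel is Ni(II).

(acetylacetonato)bis(2,2'-bipyridine)nickel(II) triaquatribromocuprate(II)

Both ions are complex: the cation is named first with the plain metal name, the anion second with the -ate form; each ion's ligands are alphabetised independently.
Ni is given as +2; the cation's ligand charges sum to -1, so the complex cation is 1+.
A 1:1 salt means the anion carries the equal and opposite charge, 1−.
Anion: ligand charges sum to -3; for the ion to be 1−, Cu = +2.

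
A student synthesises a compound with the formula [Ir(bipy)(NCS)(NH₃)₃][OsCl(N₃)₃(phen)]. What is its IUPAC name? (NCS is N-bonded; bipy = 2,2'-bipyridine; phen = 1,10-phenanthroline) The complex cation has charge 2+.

Both ions are complex: the cation is named first with the plain metal name, the anion second with the -ate form; each ion's ligands are alphabetised independently.
The complex cation is given as 2+; its ligand charges sum to -1, so Ir = +3.
A 1:1 salt means the anion carries the equal and opposite charge, 2−.
Anion: ligand charges sum to -4; for the ion to be 2−, Os = +2.

triammine(2,2'-bipyridine)isothiocyanatoiridium(III) triazidochloro(1,10-phenanthroline)osmate(II)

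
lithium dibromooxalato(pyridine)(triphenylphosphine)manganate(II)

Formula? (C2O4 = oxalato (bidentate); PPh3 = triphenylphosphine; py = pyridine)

Ligands: 1 oxalato (C2O4, -2), 2 bromo (Br, -1), 1 triphenylphosphine (PPh3, neutral), 1 pyridine (py, neutral). Ligand charge sum = -4.
With Mn in oxidation state +2, the complex ion is [Mn...]^2−.
Charge balance with lithium (+1) requires 1 complex ion per 2 lithium.

Li2[MnBr2(C2O4)(PPh3)(py)]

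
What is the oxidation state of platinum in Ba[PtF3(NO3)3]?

1 barium outside the brackets (+2 each) → the complex ion is 2−.
Ligand charges: 3×F = -3; 3×NO3 = -3; sum -6.
Pt + (-6) = 2− ⇒ Pt is +4.

+4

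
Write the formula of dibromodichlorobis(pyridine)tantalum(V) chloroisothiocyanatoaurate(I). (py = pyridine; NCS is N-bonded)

[TaBr2Cl2(py)2][AuCl(NCS)]

Cation [Ta…]: ligand charges -4, Ta(V) ⇒ ion charge 1+.
Anion [Au…]: ligand charges -2, Au(I) ⇒ ion charge 1−.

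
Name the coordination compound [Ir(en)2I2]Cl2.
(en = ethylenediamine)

The 2 chloride counter-ions carry a total charge of -2, so each complex ion is 2+.
Ligand charges: 2×iodo (-1 each), 2×ethylenediamine (neutral); total -2. So Ir + (-2) = 2+, giving Ir = +4.
Ligands are named alphabetically: ethylenediamine before iodo.

bis(ethylenediamine)diiodoiridium(IV) chloride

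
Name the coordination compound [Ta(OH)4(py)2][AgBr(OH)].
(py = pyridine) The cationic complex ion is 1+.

Both ions are complex: the cation is named first with the plain metal name, the anion second with the -ate form; each ion's ligands are alphabetised independently.
The complex cation is given as 1+; its ligand charges sum to -4, so Ta = +5.
A 1:1 salt means the anion carries the equal and opposite charge, 1−.
Anion: ligand charges sum to -2; for the ion to be 1−, Ag = +1.

tetrahydroxobis(pyridine)tantalum(V) bromohydroxoargentate(I)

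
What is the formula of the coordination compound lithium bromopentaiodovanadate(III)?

Li3[VBrI5]

Ligands: 1 bromo (Br, -1), 5 iodo (I, -1). Ligand charge sum = -6.
With V in oxidation state +3, the complex ion is [V...]^3−.
Charge balance with lithium (+1) requires 1 complex ion per 3 lithium.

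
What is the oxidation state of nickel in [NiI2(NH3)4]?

+2

No counter-ion: the bracketed complex is neutral.
Ligand charges: 4×NH3 neutral; 2×I = -2; sum -2.
Ni + (-2) = 0 ⇒ Ni is +2.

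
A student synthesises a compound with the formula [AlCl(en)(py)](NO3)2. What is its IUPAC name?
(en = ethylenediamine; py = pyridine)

The 2 nitrate counter-ions carry a total charge of -2, so each complex ion is 2+.
Ligand charges: 1×ethylenediamine (neutral), 1×pyridine (neutral), 1×chloro (-1 each); total -1. So Al + (-1) = 2+, giving Al = +3.
Ligands are named alphabetically: chloro before ethylenediamine before pyridine.

chloro(ethylenediamine)(pyridine)aluminium(III) nitrate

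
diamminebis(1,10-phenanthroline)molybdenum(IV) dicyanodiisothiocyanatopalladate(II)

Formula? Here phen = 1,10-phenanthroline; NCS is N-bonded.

[Mo(NH3)2(phen)2][Pd(CN)2(NCS)2]2

Cation [Mo…]: ligand charges 0, Mo(IV) ⇒ ion charge 4+.
Anion [Pd…]: ligand charges -4, Pd(II) ⇒ ion charge 2−.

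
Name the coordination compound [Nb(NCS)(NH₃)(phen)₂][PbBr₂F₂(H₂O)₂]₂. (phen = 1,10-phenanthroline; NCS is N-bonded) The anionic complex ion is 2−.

The complex anion is given as 2−; its ligand charges sum to -4, so Pb = +2.
With 2 anions per cation, the cation must be 2×2 = 4+.
Cation: ligand charges sum to -1; for the ion to be 4+, Nb = +5.

ammineisothiocyanatobis(1,10-phenanthroline)niobium(V) diaquadibromodifluoroplumbate(II)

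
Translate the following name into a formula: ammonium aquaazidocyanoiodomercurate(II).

Ligands: 1 cyano (CN, -1), 1 azido (N3, -1), 1 iodo (I, -1), 1 aqua (H2O, neutral). Ligand charge sum = -3.
With Hg in oxidation state +2, the complex ion is [Hg...]^1−.
Charge balance with ammonium (+1) requires 1 complex ion per 1 ammonium.

NH4[Hg(CN)(H2O)I(N3)]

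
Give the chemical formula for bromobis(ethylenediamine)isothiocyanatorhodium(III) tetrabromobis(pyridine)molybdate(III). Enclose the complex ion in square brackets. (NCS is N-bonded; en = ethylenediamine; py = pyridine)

Cation [Rh…]: ligand charges -2, Rh(III) ⇒ ion charge 1+.
Anion [Mo…]: ligand charges -4, Mo(III) ⇒ ion charge 1−.

[RhBr(en)2(NCS)][MoBr4(py)2]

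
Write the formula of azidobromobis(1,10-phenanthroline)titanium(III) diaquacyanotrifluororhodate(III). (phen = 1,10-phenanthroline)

Cation [Ti…]: ligand charges -2, Ti(III) ⇒ ion charge 1+.
Anion [Rh…]: ligand charges -4, Rh(III) ⇒ ion charge 1−.
One 1+ cation balances one 1− anion.

[TiBr(N3)(phen)2][Rh(CN)F3(H2O)2]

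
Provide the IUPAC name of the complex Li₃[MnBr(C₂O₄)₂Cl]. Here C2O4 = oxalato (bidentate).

lithium bromochlorodioxalatomanganate(III)

The 3 lithium counter-ions carry a total charge of +3, so each complex ion is 3−.
Ligand charges: 1×bromo (-1 each), 2×oxalato (-2 each), 1×chloro (-1 each); total -6. So Mn + (-6) = 3−, giving Mn = +3.
The complex ion is anionic, so manganese takes the -ate form manganate(III).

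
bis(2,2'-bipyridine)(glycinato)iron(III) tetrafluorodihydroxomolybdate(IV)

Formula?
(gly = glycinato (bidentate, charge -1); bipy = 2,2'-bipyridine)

Cation [Fe…]: ligand charges -1, Fe(III) ⇒ ion charge 2+.
Anion [Mo…]: ligand charges -6, Mo(IV) ⇒ ion charge 2−.

[Fe(bipy)2(gly)][MoF4(OH)2]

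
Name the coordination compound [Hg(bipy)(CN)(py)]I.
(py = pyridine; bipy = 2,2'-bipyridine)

The 1 iodide counter-ion carries a total charge of -1, so each complex ion is 1+.
Ligand charges: 1×pyridine (neutral), 1×cyano (-1 each), 1×2,2'-bipyridine (neutral); total -1. So Hg + (-1) = 1+, giving Hg = +2.
Ligands are named alphabetically: bipyridine before cyano before pyridine.

(2,2'-bipyridine)cyano(pyridine)mercury(II) iodide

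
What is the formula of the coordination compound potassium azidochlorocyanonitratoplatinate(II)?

K2[PtCl(CN)(N3)(NO3)]

Ligands: 1 nitrato (NO3, -1), 1 azido (N3, -1), 1 cyano (CN, -1), 1 chloro (Cl, -1). Ligand charge sum = -4.
Charge balance with potassium (+1) requires 1 complex ion per 2 potassium.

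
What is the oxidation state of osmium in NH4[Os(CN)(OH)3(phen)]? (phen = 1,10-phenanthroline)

+3

1 ammonium outside the brackets (+1 each) → the complex ion is 1−.
Ligand charges: 1×phen neutral; 3×OH = -3; 1×CN = -1; sum -4.
Os + (-4) = 1− ⇒ Os is +3.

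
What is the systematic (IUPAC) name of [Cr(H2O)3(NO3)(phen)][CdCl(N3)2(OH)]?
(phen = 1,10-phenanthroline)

triaquanitrato(1,10-phenanthroline)chromium(III) diazidochlorohydroxocadmate(II)

Both ions are complex: the cation is named first with the plain metal name, the anion second with the -ate form; each ion's ligands are alphabetised independently.
Cadmium is always +2 in its complexes; the anion's ligand charges sum to -4, so the complex anion is 2−.
A 1:1 salt means the cation carries the equal and opposite charge, 2+.
Cation: ligand charges sum to -1; for the ion to be 2+, Cr = +3.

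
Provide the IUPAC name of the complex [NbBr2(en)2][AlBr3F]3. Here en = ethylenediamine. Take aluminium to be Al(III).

dibromobis(ethylenediamine)niobium(V) tribromofluoroaluminate(III)

Both ions are complex: the cation is named first with the plain metal name, the anion second with the -ate form; each ion's ligands are alphabetised independently.
Al is given as +3; the anion's ligand charges sum to -4, so the complex anion is 1−.
With 3 anions per cation, the cation must be 3×1 = 3+.
Cation: ligand charges sum to -2; for the ion to be 3+, Nb = +5.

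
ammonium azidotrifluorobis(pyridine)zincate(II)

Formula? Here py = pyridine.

Ligands: 2 pyridine (py, neutral), 1 azido (N3, -1), 3 fluoro (F, -1). Ligand charge sum = -4.
Charge balance with ammonium (+1) requires 1 complex ion per 2 ammonium.

(NH4)2[ZnF3(N3)(py)2]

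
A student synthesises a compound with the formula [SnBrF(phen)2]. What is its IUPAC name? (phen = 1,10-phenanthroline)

There is no counter-ion, so the complex is neutral overall.
Ligand charges: 2×1,10-phenanthroline (neutral), 1×bromo (-1 each), 1×fluoro (-1 each); total -2. So Sn + (-2) = 0, giving Sn = +2.
Ligands are named alphabetically: bromo before fluoro before phenanthroline.

bromofluorobis(1,10-phenanthroline)tin(II)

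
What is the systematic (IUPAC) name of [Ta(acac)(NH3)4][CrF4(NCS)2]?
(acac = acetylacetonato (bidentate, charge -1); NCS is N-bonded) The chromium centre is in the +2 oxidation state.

Cr is given as +2; the anion's ligand charges sum to -6, so the complex anion is 4−.
A 1:1 salt means the cation carries the equal and opposite charge, 4+.
Cation: ligand charges sum to -1; for the ion to be 4+, Ta = +5.

(acetylacetonato)tetraamminetantalum(V) tetrafluorodiisothiocyanatochromate(II)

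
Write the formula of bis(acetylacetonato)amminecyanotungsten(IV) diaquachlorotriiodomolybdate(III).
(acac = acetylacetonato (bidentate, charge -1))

Cation [W…]: ligand charges -3, W(IV) ⇒ ion charge 1+.
Anion [Mo…]: ligand charges -4, Mo(III) ⇒ ion charge 1−.
One 1+ cation balances one 1− anion.

[W(acac)2(CN)(NH3)][MoCl(H2O)2I3]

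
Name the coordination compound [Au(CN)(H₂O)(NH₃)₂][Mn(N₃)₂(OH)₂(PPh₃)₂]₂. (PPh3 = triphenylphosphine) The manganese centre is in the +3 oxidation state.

Both ions are complex: the cation is named first with the plain metal name, the anion second with the -ate form; each ion's ligands are alphabetised independently.
Mn is given as +3; the anion's ligand charges sum to -4, so the complex anion is 1−.
With 2 anions per cation, the cation must be 2×1 = 2+.
Cation: ligand charges sum to -1; for the ion to be 2+, Au = +3.

diammineaquacyanogold(III) diazidodihydroxobis(triphenylphosphine)manganate(III)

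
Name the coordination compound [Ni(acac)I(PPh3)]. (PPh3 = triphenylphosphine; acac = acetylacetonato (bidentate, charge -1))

(acetylacetonato)iodo(triphenylphosphine)nickel(II)

There is no counter-ion, so the complex is neutral overall.
Ligand charges: 1×triphenylphosphine (neutral), 1×acetylacetonato (-1 each), 1×iodo (-1 each); total -2. So Ni + (-2) = 0, giving Ni = +2.
Ligands are named alphabetically: acetylacetonato before iodo before triphenylphosphine.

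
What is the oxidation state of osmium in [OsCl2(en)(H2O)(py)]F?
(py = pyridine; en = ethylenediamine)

1 fluoride outside the brackets (-1 each) → the complex ion is 1+.
Ligand charges: 2×Cl = -2; 1×H2O neutral; 1×py neutral; 1×en neutral; sum -2.
Os + (-2) = 1+ ⇒ Os is +3.

+3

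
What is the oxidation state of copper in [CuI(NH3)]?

No counter-ion: the bracketed complex is neutral.
Ligand charges: 1×NH3 neutral; 1×I = -1; sum -1.
Cu + (-1) = 0 ⇒ Cu is +1.

+1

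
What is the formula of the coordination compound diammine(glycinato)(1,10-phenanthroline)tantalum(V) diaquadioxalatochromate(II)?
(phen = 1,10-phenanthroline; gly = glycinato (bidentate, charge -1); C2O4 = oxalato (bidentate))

Cation [Ta…]: ligand charges -1, Ta(V) ⇒ ion charge 4+.
Anion [Cr…]: ligand charges -4, Cr(II) ⇒ ion charge 2−.
One 4+ cation requires 2 of the 2− anion.

[Ta(gly)(NH3)2(phen)][Cr(C2O4)2(H2O)2]2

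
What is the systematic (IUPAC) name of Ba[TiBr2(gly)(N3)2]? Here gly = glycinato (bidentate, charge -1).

The 1 barium counter-ion carries a total charge of +2, so each complex ion is 2−.
Ligand charges: 2×bromo (-1 each), 2×azido (-1 each), 1×glycinato (-1 each); total -5. So Ti + (-5) = 2−, giving Ti = +3.
Ligands are named alphabetically: azido before bromo before glycinato.
The complex ion is anionic, so titanium takes the -ate form titanate(III).

barium diazidodibromo(glycinato)titanate(III)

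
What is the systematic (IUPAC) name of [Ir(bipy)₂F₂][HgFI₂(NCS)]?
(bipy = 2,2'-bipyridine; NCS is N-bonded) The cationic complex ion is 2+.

bis(2,2'-bipyridine)difluoroiridium(IV) fluorodiiodoisothiocyanatomercurate(II)

Both ions are complex: the cation is named first with the plain metal name, the anion second with the -ate form; each ion's ligands are alphabetised independently.
The complex cation is given as 2+; its ligand charges sum to -2, so Ir = +4.
A 1:1 salt means the anion carries the equal and opposite charge, 2−.
Anion: ligand charges sum to -4; for the ion to be 2−, Hg = +2.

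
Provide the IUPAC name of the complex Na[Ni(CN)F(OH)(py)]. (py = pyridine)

The 1 sodium counter-ion carries a total charge of +1, so each complex ion is 1−.
Ligand charges: 1×cyano (-1 each), 1×fluoro (-1 each), 1×pyridine (neutral), 1×hydroxo (-1 each); total -3. So Ni + (-3) = 1−, giving Ni = +2.
Ligands are named alphabetically: cyano before fluoro before hydroxo before pyridine.
The complex ion is anionic, so nickel takes the -ate form nickelate(II).

sodium cyanofluorohydroxo(pyridine)nickelate(II)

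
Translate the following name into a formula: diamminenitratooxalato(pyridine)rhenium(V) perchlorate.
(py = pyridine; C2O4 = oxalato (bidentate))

[Re(C2O4)(NH3)2(NO3)(py)](ClO4)2

Ligands: 1 pyridine (py, neutral), 1 oxalato (C2O4, -2), 2 ammine (NH3, neutral), 1 nitrato (NO3, -1). Ligand charge sum = -3.
With Re in oxidation state +5, the complex ion is [Re...]^2+.
Charge balance with perchlorate (-1) requires 1 complex ion per 2 perchlorate.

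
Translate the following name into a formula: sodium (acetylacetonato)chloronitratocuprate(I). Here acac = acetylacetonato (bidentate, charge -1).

Ligands: 1 chloro (Cl, -1), 1 acetylacetonato (acac, -1), 1 nitrato (NO3, -1). Ligand charge sum = -3.
With Cu in oxidation state +1, the complex ion is [Cu...]^2−.
Charge balance with sodium (+1) requires 1 complex ion per 2 sodium.

Na2[Cu(acac)Cl(NO3)]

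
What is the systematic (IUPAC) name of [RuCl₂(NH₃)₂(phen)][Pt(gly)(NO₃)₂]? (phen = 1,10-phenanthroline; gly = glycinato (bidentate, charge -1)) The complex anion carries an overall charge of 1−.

Both ions are complex: the cation is named first with the plain metal name, the anion second with the -ate form; each ion's ligands are alphabetised independently.
The complex anion is given as 1−; its ligand charges sum to -3, so Pt = +2.
A 1:1 salt means the cation carries the equal and opposite charge, 1+.
Cation: ligand charges sum to -2; for the ion to be 1+, Ru = +3.

diamminedichloro(1,10-phenanthroline)ruthenium(III) (glycinato)dinitratoplatinate(II)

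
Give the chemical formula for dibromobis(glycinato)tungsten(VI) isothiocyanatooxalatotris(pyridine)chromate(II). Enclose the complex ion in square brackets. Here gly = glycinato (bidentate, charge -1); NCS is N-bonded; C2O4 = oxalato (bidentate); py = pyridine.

[WBr2(gly)2][Cr(C2O4)(NCS)(py)3]2

Cation [W…]: ligand charges -4, W(VI) ⇒ ion charge 2+.
Anion [Cr…]: ligand charges -3, Cr(II) ⇒ ion charge 1−.
One 2+ cation requires 2 of the 1− anion.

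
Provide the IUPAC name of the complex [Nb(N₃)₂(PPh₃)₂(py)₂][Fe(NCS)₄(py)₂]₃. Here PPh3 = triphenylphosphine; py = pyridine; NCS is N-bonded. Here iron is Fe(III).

Fe is given as +3; the anion's ligand charges sum to -4, so the complex anion is 1−.
With 3 anions per cation, the cation must be 3×1 = 3+.
Cation: ligand charges sum to -2; for the ion to be 3+, Nb = +5.

diazidobis(pyridine)bis(triphenylphosphine)niobium(V) tetraisothiocyanatobis(pyridine)ferrate(III)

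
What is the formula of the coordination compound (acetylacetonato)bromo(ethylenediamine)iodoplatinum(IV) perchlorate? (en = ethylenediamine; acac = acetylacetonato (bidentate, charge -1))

[Pt(acac)Br(en)I]ClO4

Ligands: 1 iodo (I, -1), 1 bromo (Br, -1), 1 ethylenediamine (en, neutral), 1 acetylacetonato (acac, -1). Ligand charge sum = -3.
Charge balance with perchlorate (-1) requires 1 complex ion per 1 perchlorate.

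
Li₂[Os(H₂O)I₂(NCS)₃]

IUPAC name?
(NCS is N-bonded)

lithium aquadiiodotriisothiocyanatoosmate(III)

The 2 lithium counter-ions carry a total charge of +2, so each complex ion is 2−.
Ligand charges: 2×iodo (-1 each), 3×isothiocyanato (-1 each), 1×aqua (neutral); total -5. So Os + (-5) = 2−, giving Os = +3.
The complex ion is anionic, so osmium takes the -ate form osmate(III).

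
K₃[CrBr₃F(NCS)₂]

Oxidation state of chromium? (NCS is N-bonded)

+3

3 potassium outside the brackets (+1 each) → the complex ion is 3−.
Ligand charges: 2×NCS = -2; 1×F = -1; 3×Br = -3; sum -6.
Cr + (-6) = 3− ⇒ Cr is +3.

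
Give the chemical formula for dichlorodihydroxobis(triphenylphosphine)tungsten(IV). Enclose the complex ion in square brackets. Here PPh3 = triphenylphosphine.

Ligands: 2 chloro (Cl, -1), 2 triphenylphosphine (PPh3, neutral), 2 hydroxo (OH, -1). Ligand charge sum = -4.
With W in oxidation state +4, the complex ion is [W...].

[WCl2(OH)2(PPh3)2]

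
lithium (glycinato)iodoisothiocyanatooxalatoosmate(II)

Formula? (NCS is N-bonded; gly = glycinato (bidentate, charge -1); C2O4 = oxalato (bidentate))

Li3[Os(C2O4)(gly)I(NCS)]

Ligands: 1 isothiocyanato (NCS, -1), 1 iodo (I, -1), 1 glycinato (gly, -1), 1 oxalato (C2O4, -2). Ligand charge sum = -5.
With Os in oxidation state +2, the complex ion is [Os...]^3−.
Charge balance with lithium (+1) requires 1 complex ion per 3 lithium.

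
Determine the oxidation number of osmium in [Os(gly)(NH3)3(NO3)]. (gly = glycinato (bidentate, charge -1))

+2

No counter-ion: the bracketed complex is neutral.
Ligand charges: 1×NO3 = -1; 3×NH3 neutral; 1×gly = -1; sum -2.
Os + (-2) = 0 ⇒ Os is +2.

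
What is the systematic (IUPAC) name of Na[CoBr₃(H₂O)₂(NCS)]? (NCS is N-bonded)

sodium diaquatribromoisothiocyanatocobaltate(III)

The 1 sodium counter-ion carries a total charge of +1, so each complex ion is 1−.
Ligand charges: 3×bromo (-1 each), 2×aqua (neutral), 1×isothiocyanato (-1 each); total -4. So Co + (-4) = 1−, giving Co = +3.
Ligands are named alphabetically: aqua before bromo before isothiocyanato.
The complex ion is anionic, so cobalt takes the -ate form cobaltate(III).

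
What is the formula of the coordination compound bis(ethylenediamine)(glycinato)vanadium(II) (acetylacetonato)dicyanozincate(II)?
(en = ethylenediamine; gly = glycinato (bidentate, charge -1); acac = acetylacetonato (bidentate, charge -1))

[V(en)2(gly)][Zn(acac)(CN)2]

Cation [V…]: ligand charges -1, V(II) ⇒ ion charge 1+.
Anion [Zn…]: ligand charges -3, Zn(II) ⇒ ion charge 1−.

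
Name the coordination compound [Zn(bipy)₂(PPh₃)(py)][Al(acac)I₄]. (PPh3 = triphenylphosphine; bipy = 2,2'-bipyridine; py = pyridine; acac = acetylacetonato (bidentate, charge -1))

bis(2,2'-bipyridine)(pyridine)(triphenylphosphine)zinc(II) (acetylacetonato)tetraiodoaluminate(III)

Both ions are complex: the cation is named first with the plain metal name, the anion second with the -ate form; each ion's ligands are alphabetised independently.
Aluminium is always +3 in its complexes; the anion's ligand charges sum to -5, so the complex anion is 2−.
A 1:1 salt means the cation carries the equal and opposite charge, 2+.
Cation: ligand charges sum to 0; for the ion to be 2+, Zn = +2.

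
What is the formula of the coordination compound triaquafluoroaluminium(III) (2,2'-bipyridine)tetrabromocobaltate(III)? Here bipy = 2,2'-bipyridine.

[AlF(H2O)3][Co(bipy)Br4]2

Cation [Al…]: ligand charges -1, Al(III) ⇒ ion charge 2+.
Anion [Co…]: ligand charges -4, Co(III) ⇒ ion charge 1−.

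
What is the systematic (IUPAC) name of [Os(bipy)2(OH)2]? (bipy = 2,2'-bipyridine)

bis(2,2'-bipyridine)dihydroxoosmium(II)

There is no counter-ion, so the complex is neutral overall.
Ligand charges: 2×hydroxo (-1 each), 2×2,2'-bipyridine (neutral); total -2. So Os + (-2) = 0, giving Os = +2.
Ligands are named alphabetically: bipyridine before hydroxo.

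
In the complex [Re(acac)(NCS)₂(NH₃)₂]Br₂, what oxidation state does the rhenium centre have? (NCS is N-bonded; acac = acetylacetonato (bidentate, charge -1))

2 bromide outside the brackets (-1 each) → the complex ion is 2+.
Ligand charges: 2×NCS = -2; 2×NH3 neutral; 1×acac = -1; sum -3.
Re + (-3) = 2+ ⇒ Re is +5.

+5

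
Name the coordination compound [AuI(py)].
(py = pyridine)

iodo(pyridine)gold(I)

There is no counter-ion, so the complex is neutral overall.
Ligand charges: 1×pyridine (neutral), 1×iodo (-1 each); total -1. So Au + (-1) = 0, giving Au = +1.
Ligands are named alphabetically: iodo before pyridine.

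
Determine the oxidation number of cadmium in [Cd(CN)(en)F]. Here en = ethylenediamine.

+2

No counter-ion: the bracketed complex is neutral.
Ligand charges: 1×CN = -1; 1×en neutral; 1×F = -1; sum -2.
Cd + (-2) = 0 ⇒ Cd is +2.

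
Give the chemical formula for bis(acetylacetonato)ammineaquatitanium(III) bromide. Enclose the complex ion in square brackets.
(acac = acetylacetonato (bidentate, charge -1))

Ligands: 1 ammine (NH3, neutral), 2 acetylacetonato (acac, -1), 1 aqua (H2O, neutral). Ligand charge sum = -2.
Charge balance with bromide (-1) requires 1 complex ion per 1 bromide.

[Ti(acac)2(H2O)(NH3)]Br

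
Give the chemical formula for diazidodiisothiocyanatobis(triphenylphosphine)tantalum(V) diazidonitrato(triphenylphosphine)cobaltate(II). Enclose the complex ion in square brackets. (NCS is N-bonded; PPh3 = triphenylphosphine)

Cation [Ta…]: ligand charges -4, Ta(V) ⇒ ion charge 1+.
Anion [Co…]: ligand charges -3, Co(II) ⇒ ion charge 1−.

[Ta(N3)2(NCS)2(PPh3)2][Co(N3)2(NO3)(PPh3)]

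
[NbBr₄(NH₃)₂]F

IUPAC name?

diamminetetrabromoniobium(V) fluoride

The 1 fluoride counter-ion carries a total charge of -1, so each complex ion is 1+.
Ligand charges: 4×bromo (-1 each), 2×ammine (neutral); total -4. So Nb + (-4) = 1+, giving Nb = +5.
Ligands are named alphabetically: ammine before bromo.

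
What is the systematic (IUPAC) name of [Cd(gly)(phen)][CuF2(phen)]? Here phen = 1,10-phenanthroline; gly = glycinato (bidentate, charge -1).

Cadmium is always +2 in its complexes; the cation's ligand charges sum to -1, so the complex cation is 1+.
A 1:1 salt means the anion carries the equal and opposite charge, 1−.
Anion: ligand charges sum to -2; for the ion to be 1−, Cu = +1.

(glycinato)(1,10-phenanthroline)cadmium(II) difluoro(1,10-phenanthroline)cuprate(I)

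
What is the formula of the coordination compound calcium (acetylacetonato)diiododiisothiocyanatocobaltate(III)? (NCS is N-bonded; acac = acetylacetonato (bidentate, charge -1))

Ca[Co(acac)I2(NCS)2]

Ligands: 2 iodo (I, -1), 2 isothiocyanato (NCS, -1), 1 acetylacetonato (acac, -1). Ligand charge sum = -5.
With Co in oxidation state +3, the complex ion is [Co...]^2−.
Charge balance with calcium (+2) requires 1 complex ion per 1 calcium.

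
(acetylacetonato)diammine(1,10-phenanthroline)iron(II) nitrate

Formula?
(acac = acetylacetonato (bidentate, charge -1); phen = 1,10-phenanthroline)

Ligands: 1 acetylacetonato (acac, -1), 2 ammine (NH3, neutral), 1 1,10-phenanthroline (phen, neutral). Ligand charge sum = -1.
With Fe in oxidation state +2, the complex ion is [Fe...]^1+.
Charge balance with nitrate (-1) requires 1 complex ion per 1 nitrate.

[Fe(acac)(NH3)2(phen)]NO3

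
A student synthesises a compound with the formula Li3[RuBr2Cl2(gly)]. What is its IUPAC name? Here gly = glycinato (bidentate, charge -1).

lithium dibromodichloro(glycinato)ruthenate(II)

The 3 lithium counter-ions carry a total charge of +3, so each complex ion is 3−.
Ligand charges: 1×glycinato (-1 each), 2×bromo (-1 each), 2×chloro (-1 each); total -5. So Ru + (-5) = 3−, giving Ru = +2.
Ligands are named alphabetically: bromo before chloro before glycinato.
The complex ion is anionic, so ruthenium takes the -ate form ruthenate(II).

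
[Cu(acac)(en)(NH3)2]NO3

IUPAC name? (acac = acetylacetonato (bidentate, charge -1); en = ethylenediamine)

(acetylacetonato)diammine(ethylenediamine)copper(II) nitrate

The 1 nitrate counter-ion carries a total charge of -1, so each complex ion is 1+.
Ligand charges: 1×acetylacetonato (-1 each), 1×ethylenediamine (neutral), 2×ammine (neutral); total -1. So Cu + (-1) = 1+, giving Cu = +2.
Ligands are named alphabetically: acetylacetonato before ammine before ethylenediamine.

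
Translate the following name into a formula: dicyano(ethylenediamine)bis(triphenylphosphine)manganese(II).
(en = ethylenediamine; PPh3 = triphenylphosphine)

Ligands: 1 ethylenediamine (en, neutral), 2 cyano (CN, -1), 2 triphenylphosphine (PPh3, neutral). Ligand charge sum = -2.
With Mn in oxidation state +2, the complex ion is [Mn...].

[Mn(CN)2(en)(PPh3)2]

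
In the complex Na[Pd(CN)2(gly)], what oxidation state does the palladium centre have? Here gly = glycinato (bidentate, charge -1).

+2

1 sodium outside the brackets (+1 each) → the complex ion is 1−.
Ligand charges: 2×CN = -2; 1×gly = -1; sum -3.
Pd + (-3) = 1− ⇒ Pd is +2.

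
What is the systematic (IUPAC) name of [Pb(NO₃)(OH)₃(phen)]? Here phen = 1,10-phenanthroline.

There is no counter-ion, so the complex is neutral overall.
Ligand charges: 1×1,10-phenanthroline (neutral), 1×nitrato (-1 each), 3×hydroxo (-1 each); total -4. So Pb + (-4) = 0, giving Pb = +4.
Ligands are named alphabetically: hydroxo before nitrato before phenanthroline.

trihydroxonitrato(1,10-phenanthroline)lead(IV)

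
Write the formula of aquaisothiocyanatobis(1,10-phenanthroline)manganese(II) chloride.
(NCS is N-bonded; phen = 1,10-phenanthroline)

Ligands: 1 aqua (H2O, neutral), 1 isothiocyanato (NCS, -1), 2 1,10-phenanthroline (phen, neutral). Ligand charge sum = -1.
With Mn in oxidation state +2, the complex ion is [Mn...]^1+.
Charge balance with chloride (-1) requires 1 complex ion per 1 chloride.

[Mn(H2O)(NCS)(phen)2]Cl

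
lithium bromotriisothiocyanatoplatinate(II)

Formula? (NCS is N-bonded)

Ligands: 3 isothiocyanato (NCS, -1), 1 bromo (Br, -1). Ligand charge sum = -4.
With Pt in oxidation state +2, the complex ion is [Pt...]^2−.
Charge balance with lithium (+1) requires 1 complex ion per 2 lithium.

Li2[PtBr(NCS)3]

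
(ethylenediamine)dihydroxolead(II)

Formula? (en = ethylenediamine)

Ligands: 2 hydroxo (OH, -1), 1 ethylenediamine (en, neutral). Ligand charge sum = -2.
With Pb in oxidation state +2, the complex ion is [Pb...].

[Pb(en)(OH)2]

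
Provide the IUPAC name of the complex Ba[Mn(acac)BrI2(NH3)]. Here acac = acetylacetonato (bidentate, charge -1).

The 1 barium counter-ion carries a total charge of +2, so each complex ion is 2−.
Ligand charges: 2×iodo (-1 each), 1×bromo (-1 each), 1×ammine (neutral), 1×acetylacetonato (-1 each); total -4. So Mn + (-4) = 2−, giving Mn = +2.
Ligands are named alphabetically: acetylacetonato before ammine before bromo before iodo.
The complex ion is anionic, so manganese takes the -ate form manganate(II).

barium (acetylacetonato)amminebromodiiodomanganate(II)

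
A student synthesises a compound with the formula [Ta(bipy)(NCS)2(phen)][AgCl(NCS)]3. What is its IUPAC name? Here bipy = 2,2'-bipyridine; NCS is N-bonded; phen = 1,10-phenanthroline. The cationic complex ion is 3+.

The complex cation is given as 3+; its ligand charges sum to -2, so Ta = +5.
With 3 anions per cation, each anion must be 3/3 = 1−.
Anion: ligand charges sum to -2; for the ion to be 1−, Ag = +1.

(2,2'-bipyridine)diisothiocyanato(1,10-phenanthroline)tantalum(V) chloroisothiocyanatoargentate(I)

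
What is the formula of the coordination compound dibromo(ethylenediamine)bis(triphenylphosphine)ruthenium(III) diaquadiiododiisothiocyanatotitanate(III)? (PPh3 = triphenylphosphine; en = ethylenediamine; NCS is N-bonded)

Cation [Ru…]: ligand charges -2, Ru(III) ⇒ ion charge 1+.
Anion [Ti…]: ligand charges -4, Ti(III) ⇒ ion charge 1−.
One 1+ cation balances one 1− anion.

[RuBr2(en)(PPh3)2][Ti(H2O)2I2(NCS)2]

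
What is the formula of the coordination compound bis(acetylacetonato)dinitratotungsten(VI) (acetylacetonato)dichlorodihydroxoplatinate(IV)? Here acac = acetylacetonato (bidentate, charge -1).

[W(acac)2(NO3)2][Pt(acac)Cl2(OH)2]2

Cation [W…]: ligand charges -4, W(VI) ⇒ ion charge 2+.
Anion [Pt…]: ligand charges -5, Pt(IV) ⇒ ion charge 1−.
One 2+ cation requires 2 of the 1− anion.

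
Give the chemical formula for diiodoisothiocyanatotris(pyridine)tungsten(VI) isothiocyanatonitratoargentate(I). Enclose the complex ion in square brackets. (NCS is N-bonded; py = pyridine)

Cation [W…]: ligand charges -3, W(VI) ⇒ ion charge 3+.
Anion [Ag…]: ligand charges -2, Ag(I) ⇒ ion charge 1−.

[WI2(NCS)(py)3][Ag(NCS)(NO3)]3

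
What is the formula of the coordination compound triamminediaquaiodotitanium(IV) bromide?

[Ti(H2O)2I(NH3)3]Br3

Ligands: 1 iodo (I, -1), 3 ammine (NH3, neutral), 2 aqua (H2O, neutral). Ligand charge sum = -1.
With Ti in oxidation state +4, the complex ion is [Ti...]^3+.
Charge balance with bromide (-1) requires 1 complex ion per 3 bromide.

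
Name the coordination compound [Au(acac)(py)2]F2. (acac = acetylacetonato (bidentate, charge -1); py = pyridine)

(acetylacetonato)bis(pyridine)gold(III) fluoride

The 2 fluoride counter-ions carry a total charge of -2, so each complex ion is 2+.
Ligand charges: 1×acetylacetonato (-1 each), 2×pyridine (neutral); total -1. So Au + (-1) = 2+, giving Au = +3.
Ligands are named alphabetically: acetylacetonato before pyridine.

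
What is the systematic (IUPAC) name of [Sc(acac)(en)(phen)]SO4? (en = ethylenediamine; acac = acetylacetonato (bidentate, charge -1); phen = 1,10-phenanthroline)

The 1 sulfate counter-ion carries a total charge of -2, so each complex ion is 2+.
Ligand charges: 1×ethylenediamine (neutral), 1×acetylacetonato (-1 each), 1×1,10-phenanthroline (neutral); total -1. So Sc + (-1) = 2+, giving Sc = +3.
Ligands are named alphabetically: acetylacetonato before ethylenediamine before phenanthroline.

(acetylacetonato)(ethylenediamine)(1,10-phenanthroline)scandium(III) sulfate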